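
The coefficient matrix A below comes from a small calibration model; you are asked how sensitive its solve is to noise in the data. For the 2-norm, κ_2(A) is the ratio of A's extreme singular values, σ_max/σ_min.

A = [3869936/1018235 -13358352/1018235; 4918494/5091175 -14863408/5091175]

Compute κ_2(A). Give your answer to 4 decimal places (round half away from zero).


M = AᵀA = [237121772356/15419430625 -812316933792/15419430625; -812316933792/15419430625 2785282630144/15419430625]. tr(M)=4835847044/24671089, det(M)=61465600/24671089
solving λ² − 4835847044/24671089·λ + 61465600/24671089 = 0 gives λ = 196, 313600/24671089
κ_2(A) = √(λ_max/λ_min) = √(196 / (313600/24671089)) = 124.1750

124.1750


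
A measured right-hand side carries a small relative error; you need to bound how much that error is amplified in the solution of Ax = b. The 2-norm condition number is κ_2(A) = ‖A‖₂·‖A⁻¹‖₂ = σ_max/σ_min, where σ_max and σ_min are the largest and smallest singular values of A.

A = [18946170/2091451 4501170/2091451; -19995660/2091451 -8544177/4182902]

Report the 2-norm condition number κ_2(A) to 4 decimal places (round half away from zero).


87.9500

M = AᵀA = [902239924500/5201150161 202976410410/5201150161; 202976410410/5201150161 183168948969/20804600644]. tr(M)=2255876649/12376324, det(M)=13286025/3094081
eigenvalues of AᵀA: λ = (tr ± √(tr²−4·det))/2 = 729/4, 72900/3094081
σ_max=√(729/4)=(27/2), σ_min=√(72900/3094081)=(270/1759) → κ = 87.9500


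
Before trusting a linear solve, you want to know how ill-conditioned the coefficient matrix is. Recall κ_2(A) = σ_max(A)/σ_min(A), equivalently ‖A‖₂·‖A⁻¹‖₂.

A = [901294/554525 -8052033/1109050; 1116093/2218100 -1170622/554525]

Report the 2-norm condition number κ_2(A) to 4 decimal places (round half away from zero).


270.5000

AᵀA = [22788732121/7871948176 -12656816865/983993522; -12656816865/983993522 112506654241/1967987044]; tr = 281270285/4682896, det = 923521/18731584
λ_max, λ_min = (281270285/4682896 ± √79108648471184409/21929514946816)/2 = 961/16, 961/1170724
κ = σ_max/σ_min = (31/4)/(31/1082) = 270.5000


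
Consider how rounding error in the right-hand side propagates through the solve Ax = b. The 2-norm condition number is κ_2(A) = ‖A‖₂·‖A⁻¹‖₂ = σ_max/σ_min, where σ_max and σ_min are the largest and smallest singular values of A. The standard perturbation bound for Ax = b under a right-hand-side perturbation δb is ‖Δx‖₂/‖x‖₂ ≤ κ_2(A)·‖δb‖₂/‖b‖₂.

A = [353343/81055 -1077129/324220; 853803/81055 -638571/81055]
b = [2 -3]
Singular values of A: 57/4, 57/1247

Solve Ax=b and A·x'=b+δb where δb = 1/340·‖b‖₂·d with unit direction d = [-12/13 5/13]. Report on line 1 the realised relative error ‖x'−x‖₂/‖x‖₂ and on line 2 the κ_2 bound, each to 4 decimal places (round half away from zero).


0.0035
0.9169

σ_max = 57/4, σ_min = 57/1247
condition number: (57/4) ÷ (57/1247) = 311.7500
worst-case relative error ≤ 311.7500 × 1/340 = 0.9169
solve Ax = b  →  x = [-39.4912 -52.4211]
2-norm of b is 3.6056; of x, 65.6317
Δx = A⁻¹·δb where δb = 1/340·3.6056·d; ‖Δx‖ = 0.2320
relative error = 0.0035
tightness: 0.0035 against a bound of 0.9169 (unrounded ratio ≈ 0.0039)


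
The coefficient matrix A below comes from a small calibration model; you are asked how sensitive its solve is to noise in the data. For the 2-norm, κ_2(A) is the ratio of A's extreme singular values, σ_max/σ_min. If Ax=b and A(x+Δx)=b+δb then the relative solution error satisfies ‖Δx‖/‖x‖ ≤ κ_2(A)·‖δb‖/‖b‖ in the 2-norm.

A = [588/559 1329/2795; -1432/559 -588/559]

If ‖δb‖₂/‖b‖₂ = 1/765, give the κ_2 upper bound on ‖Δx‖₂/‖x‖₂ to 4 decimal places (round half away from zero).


form AᵀA = [184336/24037 383964/120185; 383964/120185 800757/600925] with trace 416089/46225 and determinant 576/46225
char-poly roots: 9 and 64/46225
κ = σ_max/σ_min = 3/(8/215) = 80.6250
worst-case relative error ≤ 80.6250 × 1/765 = 0.1054

0.1054


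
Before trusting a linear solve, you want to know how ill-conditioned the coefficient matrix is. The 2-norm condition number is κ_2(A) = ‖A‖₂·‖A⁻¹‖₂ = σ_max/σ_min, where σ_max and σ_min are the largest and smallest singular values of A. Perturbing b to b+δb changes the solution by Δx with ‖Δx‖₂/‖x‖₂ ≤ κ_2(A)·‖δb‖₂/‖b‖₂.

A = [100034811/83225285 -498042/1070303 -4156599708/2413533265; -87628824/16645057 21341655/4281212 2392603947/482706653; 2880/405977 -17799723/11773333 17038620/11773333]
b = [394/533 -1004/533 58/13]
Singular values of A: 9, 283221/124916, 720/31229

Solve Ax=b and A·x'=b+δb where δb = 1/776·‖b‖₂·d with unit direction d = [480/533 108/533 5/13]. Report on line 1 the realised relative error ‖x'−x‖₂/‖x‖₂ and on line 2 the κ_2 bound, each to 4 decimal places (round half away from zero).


largest singular value 9, smallest 720/31229
κ_2(A) = 9 / (720/31229) = 390.3625
perturbation bound = 390.3625·1/776 = 0.5030
solve Ax = b  →  x = [69.5311 34.4953 38.7781]
‖b‖ = 4.8990, ‖x‖ = 86.7654
δb = ε·‖b‖·d = [0.0057 0.0013 0.0024]; solving A·Δx = δb gives ‖Δx‖ = 0.2738
realised ‖Δx‖/‖x‖ = 0.0032
realised/bound (from unrounded values) ≈ 0.0063

0.0032
0.5030


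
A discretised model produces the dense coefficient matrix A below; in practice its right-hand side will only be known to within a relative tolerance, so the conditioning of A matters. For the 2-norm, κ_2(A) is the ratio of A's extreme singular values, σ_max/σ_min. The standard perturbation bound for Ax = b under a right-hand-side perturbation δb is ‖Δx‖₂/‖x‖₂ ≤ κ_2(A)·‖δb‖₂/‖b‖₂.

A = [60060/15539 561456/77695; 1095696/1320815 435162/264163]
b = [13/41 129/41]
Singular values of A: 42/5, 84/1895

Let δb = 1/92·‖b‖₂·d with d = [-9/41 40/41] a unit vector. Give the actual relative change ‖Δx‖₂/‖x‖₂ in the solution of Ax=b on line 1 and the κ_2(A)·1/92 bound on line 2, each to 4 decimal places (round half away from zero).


0.0115
2.0598

σ_max = 42/5, σ_min = 84/1895
condition number: (42/5) ÷ (84/1895) = 189.5000
κ_2(A)·‖δb‖/‖b‖ = 2.0598
solve Ax = b  →  x = [-59.6604 31.9538]
2-norm of b is 3.1623; of x, 67.6787
re-solving with b+δb shifts x by Δx of norm 0.7754
realised ‖Δx‖/‖x‖ = 0.0115
realised/bound (from unrounded values) ≈ 0.0056


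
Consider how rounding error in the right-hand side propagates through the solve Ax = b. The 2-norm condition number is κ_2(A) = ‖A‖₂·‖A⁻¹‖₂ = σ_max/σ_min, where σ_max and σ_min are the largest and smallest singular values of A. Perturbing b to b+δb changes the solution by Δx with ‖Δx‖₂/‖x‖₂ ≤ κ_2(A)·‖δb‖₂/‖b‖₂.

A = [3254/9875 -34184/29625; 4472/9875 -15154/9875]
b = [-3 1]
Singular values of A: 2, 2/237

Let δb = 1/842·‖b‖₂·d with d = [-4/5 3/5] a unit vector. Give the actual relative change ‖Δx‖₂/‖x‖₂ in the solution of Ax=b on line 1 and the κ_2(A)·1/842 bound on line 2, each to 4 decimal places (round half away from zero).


0.0013
0.2815

from the listed singular values, σ₁ = 2, σ_n = 2/237
κ = σ_max/σ_min = 2/(2/237) = 237.0000
worst-case relative error ≤ 237.0000 × 1/842 = 0.2815
solve Ax = b  →  x = [341.1400 100.0200]
‖b‖ = 3.1623, ‖x‖ = 355.5004
re-solving with b+δb shifts x by Δx of norm 0.4450
relative error = 0.0013
so the bound overstates the realised error by a factor of ≈ 224.8382 (computed from the unrounded values)


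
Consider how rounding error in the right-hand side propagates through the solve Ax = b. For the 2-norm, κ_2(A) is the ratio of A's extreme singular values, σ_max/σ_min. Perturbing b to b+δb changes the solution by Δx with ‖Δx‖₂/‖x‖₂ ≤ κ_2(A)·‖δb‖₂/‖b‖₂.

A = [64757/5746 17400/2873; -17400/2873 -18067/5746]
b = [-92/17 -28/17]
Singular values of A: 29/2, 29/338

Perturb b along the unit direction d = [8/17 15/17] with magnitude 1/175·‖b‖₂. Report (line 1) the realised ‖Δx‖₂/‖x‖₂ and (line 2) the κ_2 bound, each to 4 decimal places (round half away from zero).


0.0081
0.9657

largest singular value 29/2, smallest 29/338
κ_2(A) = (29/2) / (29/338) = 169.0000
perturbation bound = 169.0000·1/175 = 0.9657
solve Ax = b  →  x = [21.6957 -41.2657]
‖b‖₂ = 5.6569 and ‖x‖₂ = 46.6215
δb = ε·‖b‖·d = [0.0152 0.0285]; solving A·Δx = δb gives ‖Δx‖ = 0.3768
relative error = 0.0081
tightness: 0.0081 against a bound of 0.9657 (unrounded ratio ≈ 0.0084)


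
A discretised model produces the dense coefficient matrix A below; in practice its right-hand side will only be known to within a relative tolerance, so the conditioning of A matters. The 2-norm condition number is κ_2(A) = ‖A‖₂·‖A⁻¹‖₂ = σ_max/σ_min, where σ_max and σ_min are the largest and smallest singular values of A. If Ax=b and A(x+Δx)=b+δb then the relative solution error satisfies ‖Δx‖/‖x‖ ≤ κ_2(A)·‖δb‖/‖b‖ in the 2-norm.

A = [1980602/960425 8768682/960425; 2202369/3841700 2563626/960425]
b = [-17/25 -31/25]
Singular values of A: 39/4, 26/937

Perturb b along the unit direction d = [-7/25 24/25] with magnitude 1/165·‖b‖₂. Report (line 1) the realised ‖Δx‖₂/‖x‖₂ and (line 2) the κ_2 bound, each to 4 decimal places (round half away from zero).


σ_max = 39/4, σ_min = 26/937
κ_2(A) = (39/4) / (26/937) = 351.3750
bound on ‖Δx‖/‖x‖: κ·ε = 351.3750·1/165 = 2.1295
solve Ax = b  →  x = [35.1370 -8.0109]
2-norm of b is 1.4142; of x, 36.0386
with δb = [-0.0024 0.0082], A·Δx = δb → ‖Δx‖ = 0.3089
realised ‖Δx‖/‖x‖ = 0.0086
tightness: 0.0086 against a bound of 2.1295 (unrounded ratio ≈ 0.0040)

0.0086
2.1295


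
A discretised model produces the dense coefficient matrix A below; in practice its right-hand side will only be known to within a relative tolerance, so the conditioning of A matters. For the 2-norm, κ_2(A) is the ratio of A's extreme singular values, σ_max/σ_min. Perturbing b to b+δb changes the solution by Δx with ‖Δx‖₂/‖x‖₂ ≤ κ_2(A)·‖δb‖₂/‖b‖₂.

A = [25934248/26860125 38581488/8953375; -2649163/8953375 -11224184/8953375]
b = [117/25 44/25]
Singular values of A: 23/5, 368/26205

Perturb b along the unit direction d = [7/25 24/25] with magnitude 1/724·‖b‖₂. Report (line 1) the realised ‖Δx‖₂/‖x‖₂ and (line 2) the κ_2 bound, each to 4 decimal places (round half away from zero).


0.0023
0.4524

from the listed singular values, σ₁ = 23/5, σ_n = 368/26205
κ = σ_max/σ_min = (23/5)/(368/26205) = 327.5625
κ_2(A)·‖δb‖/‖b‖ = 0.4524
solve Ax = b  →  x = [-208.2264 47.7422]
‖b‖₂ = 5.0000 and ‖x‖₂ = 213.6295
re-solving with b+δb shifts x by Δx of norm 0.4918
realised ‖Δx‖/‖x‖ = 0.0023
so the bound overstates the realised error by a factor of ≈ 196.5391 (computed from the unrounded values)


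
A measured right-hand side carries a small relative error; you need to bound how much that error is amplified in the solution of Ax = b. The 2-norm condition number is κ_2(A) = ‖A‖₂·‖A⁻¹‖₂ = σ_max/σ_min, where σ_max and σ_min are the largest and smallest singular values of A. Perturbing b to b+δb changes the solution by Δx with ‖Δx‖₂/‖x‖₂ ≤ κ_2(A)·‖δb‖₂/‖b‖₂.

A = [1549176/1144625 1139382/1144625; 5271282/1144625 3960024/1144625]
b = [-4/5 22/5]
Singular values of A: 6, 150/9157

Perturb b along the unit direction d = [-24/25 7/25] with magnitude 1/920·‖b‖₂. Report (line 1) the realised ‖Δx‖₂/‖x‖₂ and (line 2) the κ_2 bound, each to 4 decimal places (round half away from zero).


0.0024
0.3981

largest singular value 6, smallest 150/9157
κ = σ_max/σ_min = 6/(150/9157) = 366.2800
bound on ‖Δx‖/‖x‖: κ·ε = 366.2800·1/920 = 0.3981
solve Ax = b  →  x = [-72.7227 98.0747]
‖b‖₂ = 4.4721 and ‖x‖₂ = 122.0952
with δb = [-0.0047 0.0014], A·Δx = δb → ‖Δx‖ = 0.2967
dividing the unrounded norms, ‖Δx‖/‖x‖ = 0.0024
tightness: 0.0024 against a bound of 0.3981 (unrounded ratio ≈ 0.0061)


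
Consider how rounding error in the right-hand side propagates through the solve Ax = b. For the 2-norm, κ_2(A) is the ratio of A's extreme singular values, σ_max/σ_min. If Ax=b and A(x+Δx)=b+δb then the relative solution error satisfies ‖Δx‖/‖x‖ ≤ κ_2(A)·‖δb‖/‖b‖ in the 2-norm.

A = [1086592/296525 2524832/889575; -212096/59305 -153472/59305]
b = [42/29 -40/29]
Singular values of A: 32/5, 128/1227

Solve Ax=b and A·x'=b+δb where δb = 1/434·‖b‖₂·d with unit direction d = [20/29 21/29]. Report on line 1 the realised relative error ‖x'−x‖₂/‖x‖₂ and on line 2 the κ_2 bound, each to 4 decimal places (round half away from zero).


0.1414
0.1414

largest singular value 32/5, smallest 128/1227
κ_2(A) = (32/5) / (128/1227) = 61.3500
perturbation bound = 61.3500·1/434 = 0.1414
solve Ax = b  →  x = [0.2500 0.1875]
‖b‖ = 2.0000, ‖x‖ = 0.3125
Δx = A⁻¹·δb where δb = 1/434·2.0000·d; ‖Δx‖ = 0.0442
realised ‖Δx‖/‖x‖ = 0.1414
realised/bound = 1 exactly: the bound is attained for this b and d


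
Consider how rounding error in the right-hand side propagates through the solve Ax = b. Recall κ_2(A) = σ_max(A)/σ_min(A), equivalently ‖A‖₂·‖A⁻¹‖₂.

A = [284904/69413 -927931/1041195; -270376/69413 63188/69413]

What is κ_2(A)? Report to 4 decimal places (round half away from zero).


126.9750

AᵀA = [154273470592/4818164569 -173546344648/24090822845; -173546344648/24090822845 1759418693161/1084087028025]; tr = 21695984281/644906025, det = 45265984/644906025
eigenvalues of AᵀA: λ = (tr ± √(tr²−4·det))/2 = 841/25, 53824/25796241
κ_2(A) = √(λ_max/λ_min) = √((841/25) / (53824/25796241)) = 126.9750


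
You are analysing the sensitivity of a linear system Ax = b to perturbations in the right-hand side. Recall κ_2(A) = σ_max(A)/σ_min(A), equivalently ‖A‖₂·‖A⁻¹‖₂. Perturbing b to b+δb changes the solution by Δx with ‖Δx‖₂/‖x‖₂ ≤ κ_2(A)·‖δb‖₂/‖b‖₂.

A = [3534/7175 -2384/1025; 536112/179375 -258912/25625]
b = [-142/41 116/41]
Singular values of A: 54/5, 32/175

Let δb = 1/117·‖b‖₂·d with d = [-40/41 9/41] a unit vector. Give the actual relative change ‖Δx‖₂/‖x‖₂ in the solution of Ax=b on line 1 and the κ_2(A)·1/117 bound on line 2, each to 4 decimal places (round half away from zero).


from the listed singular values, σ₁ = 54/5, σ_n = 32/175
κ = σ_max/σ_min = (54/5)/(32/175) = 59.0625
perturbation bound = 59.0625·1/117 = 0.5048
solve Ax = b  →  x = [21.0519 5.9472]
2-norm of b is 4.4721; of x, 21.8758
δb = ε·‖b‖·d = [-0.0373 0.0084]; solving A·Δx = δb gives ‖Δx‖ = 0.2090
dividing the unrounded norms, ‖Δx‖/‖x‖ = 0.0096
so the bound overstates the realised error by a factor of ≈ 52.8290 (computed from the unrounded values)

0.0096
0.5048


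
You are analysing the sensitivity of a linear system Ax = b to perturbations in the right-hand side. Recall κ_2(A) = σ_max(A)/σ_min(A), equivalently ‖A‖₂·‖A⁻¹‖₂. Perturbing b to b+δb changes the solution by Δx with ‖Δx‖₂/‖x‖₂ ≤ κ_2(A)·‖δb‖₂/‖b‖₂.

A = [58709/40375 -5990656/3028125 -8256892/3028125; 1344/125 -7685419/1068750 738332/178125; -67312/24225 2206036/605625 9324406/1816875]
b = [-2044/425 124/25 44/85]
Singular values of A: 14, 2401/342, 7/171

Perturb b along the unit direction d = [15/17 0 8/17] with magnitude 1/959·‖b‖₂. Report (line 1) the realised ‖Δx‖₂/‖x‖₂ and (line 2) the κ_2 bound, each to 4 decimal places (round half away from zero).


σ_max = 14, σ_min = 7/171
κ_2(A) = 14 / (7/171) = 342.0000
worst-case relative error ≤ 342.0000 × 1/959 = 0.3566
solve Ax = b  →  x = [58.8571 75.0395 -21.2930]
‖b‖₂ = 6.9282 and ‖x‖₂ = 97.7164
Δx = A⁻¹·δb where δb = 1/959·6.9282·d; ‖Δx‖ = 0.1765
relative error = 0.0018
tightness: 0.0018 against a bound of 0.3566 (unrounded ratio ≈ 0.0051)

0.0018
0.3566


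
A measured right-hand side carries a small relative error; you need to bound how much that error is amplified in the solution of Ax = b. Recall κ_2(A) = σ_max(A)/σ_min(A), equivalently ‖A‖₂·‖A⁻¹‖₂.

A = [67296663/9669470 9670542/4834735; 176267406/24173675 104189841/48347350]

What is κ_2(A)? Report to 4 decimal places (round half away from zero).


form AᵀA = [282404060577009/2779389122500 20591648724528/694847280625; 20591648724528/694847280625 24027896819241/2779389122500] with trace 245145565917/2223511298 and determinant 3038765625/17788090384
char-poly roots: 441/4 and 6890625/4447022596
σ_max=√(441/4)=(21/2), σ_min=√(6890625/4447022596)=(2625/66686) → κ = 266.7440

266.7440


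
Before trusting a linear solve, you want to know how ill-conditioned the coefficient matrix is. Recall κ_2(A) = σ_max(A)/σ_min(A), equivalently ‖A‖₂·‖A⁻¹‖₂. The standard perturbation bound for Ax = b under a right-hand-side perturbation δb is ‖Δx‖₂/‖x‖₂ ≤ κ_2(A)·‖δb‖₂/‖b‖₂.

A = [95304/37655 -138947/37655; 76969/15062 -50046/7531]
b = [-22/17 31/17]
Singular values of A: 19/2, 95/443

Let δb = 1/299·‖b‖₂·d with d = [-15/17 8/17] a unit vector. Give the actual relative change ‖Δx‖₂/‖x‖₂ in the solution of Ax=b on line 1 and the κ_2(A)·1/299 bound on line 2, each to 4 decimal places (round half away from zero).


σ_max = 19/2, σ_min = 95/443
κ_2(A) = (19/2) / (95/443) = 44.3000
κ_2(A)·‖δb‖/‖b‖ = 0.1482
solve Ax = b  →  x = [7.5242 5.5116]
‖b‖₂ = 2.2361 and ‖x‖₂ = 9.3269
δb = ε·‖b‖·d = [-0.0066 0.0035]; solving A·Δx = δb gives ‖Δx‖ = 0.0349
realised ‖Δx‖/‖x‖ = 0.0037
so the bound overstates the realised error by a factor of ≈ 39.6256 (computed from the unrounded values)

0.0037
0.1482


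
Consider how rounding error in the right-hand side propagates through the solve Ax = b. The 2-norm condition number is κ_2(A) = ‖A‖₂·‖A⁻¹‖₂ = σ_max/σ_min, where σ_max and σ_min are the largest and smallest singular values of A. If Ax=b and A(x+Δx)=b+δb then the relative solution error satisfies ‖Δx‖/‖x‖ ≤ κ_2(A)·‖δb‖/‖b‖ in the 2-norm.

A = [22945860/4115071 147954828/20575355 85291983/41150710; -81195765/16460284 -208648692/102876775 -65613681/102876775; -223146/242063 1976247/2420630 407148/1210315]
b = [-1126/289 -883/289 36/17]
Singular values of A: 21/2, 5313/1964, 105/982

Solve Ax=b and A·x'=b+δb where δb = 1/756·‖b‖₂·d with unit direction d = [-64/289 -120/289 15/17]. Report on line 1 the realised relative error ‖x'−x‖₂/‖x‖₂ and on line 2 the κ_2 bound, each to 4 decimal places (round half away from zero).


0.0018
0.1299

from the listed singular values, σ₁ = 21/2, σ_n = 105/982
condition number: (21/2) ÷ (105/982) = 98.2000
worst-case relative error ≤ 98.2000 × 1/756 = 0.1299
solve Ax = b  →  x = [0.6717 -11.3413 35.6604]
‖b‖ = 5.3852, ‖x‖ = 37.4264
Δx = A⁻¹·δb where δb = 1/756·5.3852·d; ‖Δx‖ = 0.0666
realised ‖Δx‖/‖x‖ = 0.0018
realised/bound (from unrounded values) ≈ 0.0137


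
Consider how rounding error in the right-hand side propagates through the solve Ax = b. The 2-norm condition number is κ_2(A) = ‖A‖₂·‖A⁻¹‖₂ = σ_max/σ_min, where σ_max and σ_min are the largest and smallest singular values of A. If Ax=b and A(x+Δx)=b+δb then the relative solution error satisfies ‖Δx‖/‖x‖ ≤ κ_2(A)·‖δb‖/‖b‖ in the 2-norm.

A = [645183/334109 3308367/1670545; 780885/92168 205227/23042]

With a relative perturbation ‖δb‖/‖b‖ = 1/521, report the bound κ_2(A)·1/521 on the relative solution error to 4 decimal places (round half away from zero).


AᵀA = [320920198641/4249996864 421201551771/5312496080; 421201551771/5312496080 552834428301/6640620100]; tr = 20057498001/126337600, det = 893025/5053504
λ_max, λ_min = (20057498001/126337600 ± √402291943796594996001/15961189173760000)/2 = 3969/25, 5625/5053504
so κ_2 = √((3969/25) / (5625/5053504)) = 377.6640
bound on ‖Δx‖/‖x‖: κ·ε = 377.6640·1/521 = 0.7249

0.7249


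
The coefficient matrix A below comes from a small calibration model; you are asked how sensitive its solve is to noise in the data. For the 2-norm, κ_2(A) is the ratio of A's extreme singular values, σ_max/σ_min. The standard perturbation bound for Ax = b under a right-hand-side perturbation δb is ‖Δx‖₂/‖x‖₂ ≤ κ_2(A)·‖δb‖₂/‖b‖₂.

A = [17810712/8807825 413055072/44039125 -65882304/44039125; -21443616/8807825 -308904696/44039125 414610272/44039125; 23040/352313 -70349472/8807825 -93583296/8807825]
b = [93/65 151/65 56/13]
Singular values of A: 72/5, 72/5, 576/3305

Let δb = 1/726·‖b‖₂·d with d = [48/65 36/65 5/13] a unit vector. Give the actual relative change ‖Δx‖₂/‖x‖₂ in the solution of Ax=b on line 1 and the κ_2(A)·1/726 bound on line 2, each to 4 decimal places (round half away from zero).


0.0018
0.1138

from the listed singular values, σ₁ = 72/5, σ_n = 576/3305
κ = σ_max/σ_min = (72/5)/(576/3305) = 82.6250
perturbation bound = 82.6250·1/726 = 0.1138
solve Ax = b  →  x = [22.3764 -4.2097 2.8968]
‖b‖ = 5.0990, ‖x‖ = 22.9524
with δb = [0.0052 0.0039 0.0027], A·Δx = δb → ‖Δx‖ = 0.0403
realised ‖Δx‖/‖x‖ = 0.0018
realised/bound (from unrounded values) ≈ 0.0154


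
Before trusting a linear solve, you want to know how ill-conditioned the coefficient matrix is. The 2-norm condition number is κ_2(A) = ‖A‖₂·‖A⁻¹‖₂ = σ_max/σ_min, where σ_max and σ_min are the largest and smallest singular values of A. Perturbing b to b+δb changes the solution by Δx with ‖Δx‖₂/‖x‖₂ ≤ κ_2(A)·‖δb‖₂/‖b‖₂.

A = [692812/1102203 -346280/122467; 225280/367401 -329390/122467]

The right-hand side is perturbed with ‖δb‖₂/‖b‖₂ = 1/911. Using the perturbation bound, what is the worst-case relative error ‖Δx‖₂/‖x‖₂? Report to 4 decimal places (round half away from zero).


0.4070

M = AᵀA = [1113850384/1444532049 -549966560/160503561; -549966560/160503561 271590500/17833729]. tr(M)=13749364/859329, det(M)=1600/859329
solving λ² − 13749364/859329·λ + 1600/859329 = 0 gives λ = 16, 100/859329
κ = σ_max/σ_min = 4/(10/927) = 370.8000
bound on ‖Δx‖/‖x‖: κ·ε = 370.8000·1/911 = 0.4070


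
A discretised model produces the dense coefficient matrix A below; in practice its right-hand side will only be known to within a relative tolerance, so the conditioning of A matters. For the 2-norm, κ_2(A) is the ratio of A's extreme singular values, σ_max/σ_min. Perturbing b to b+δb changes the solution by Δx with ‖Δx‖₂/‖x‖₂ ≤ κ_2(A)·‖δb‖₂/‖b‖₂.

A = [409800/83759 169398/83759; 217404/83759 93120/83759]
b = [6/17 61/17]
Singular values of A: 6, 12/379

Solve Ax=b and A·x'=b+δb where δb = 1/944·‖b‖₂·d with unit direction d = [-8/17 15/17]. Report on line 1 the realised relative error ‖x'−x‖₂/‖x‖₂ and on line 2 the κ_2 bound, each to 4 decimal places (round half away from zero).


largest singular value 6, smallest 12/379
κ = σ_max/σ_min = 6/(12/379) = 189.5000
perturbation bound = 189.5000·1/944 = 0.2007
solve Ax = b  →  x = [-36.1346 87.5897]
2-norm of b is 3.6056; of x, 94.7506
re-solving with b+δb shifts x by Δx of norm 0.1206
relative error = 0.0013
realised/bound (from unrounded values) ≈ 0.0063

0.0013
0.2007


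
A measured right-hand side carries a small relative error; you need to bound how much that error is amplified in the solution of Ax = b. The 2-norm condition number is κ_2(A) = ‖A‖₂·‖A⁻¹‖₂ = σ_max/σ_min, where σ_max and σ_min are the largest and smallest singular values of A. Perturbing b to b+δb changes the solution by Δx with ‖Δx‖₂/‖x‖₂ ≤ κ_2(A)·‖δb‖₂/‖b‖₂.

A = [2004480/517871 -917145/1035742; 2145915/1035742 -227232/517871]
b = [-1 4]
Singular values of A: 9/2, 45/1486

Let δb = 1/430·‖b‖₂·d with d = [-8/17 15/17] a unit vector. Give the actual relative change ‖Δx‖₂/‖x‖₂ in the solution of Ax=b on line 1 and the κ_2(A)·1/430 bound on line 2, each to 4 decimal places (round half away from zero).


from the listed singular values, σ₁ = 9/2, σ_n = 45/1486
κ_2(A) = (9/2) / (45/1486) = 148.6000
bound on ‖Δx‖/‖x‖: κ·ε = 148.6000·1/430 = 0.3456
solve Ax = b  →  x = [29.2119 128.8184]
‖b‖ = 4.1231, ‖x‖ = 132.0891
re-solving with b+δb shifts x by Δx of norm 0.3166
realised ‖Δx‖/‖x‖ = 0.0024
so the bound overstates the realised error by a factor of ≈ 144.1634 (computed from the unrounded values)

0.0024
0.3456


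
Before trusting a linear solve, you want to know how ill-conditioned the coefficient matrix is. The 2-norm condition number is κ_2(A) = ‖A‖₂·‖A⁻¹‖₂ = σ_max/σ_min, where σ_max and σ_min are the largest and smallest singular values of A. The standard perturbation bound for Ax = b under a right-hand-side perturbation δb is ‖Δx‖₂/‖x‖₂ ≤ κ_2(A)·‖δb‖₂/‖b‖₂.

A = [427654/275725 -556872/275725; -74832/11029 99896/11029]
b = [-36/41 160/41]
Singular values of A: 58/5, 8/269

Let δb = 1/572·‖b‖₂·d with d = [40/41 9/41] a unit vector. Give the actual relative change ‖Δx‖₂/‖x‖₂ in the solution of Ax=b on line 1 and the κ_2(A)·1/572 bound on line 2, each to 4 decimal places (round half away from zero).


0.6819
0.6819

from the listed singular values, σ₁ = 58/5, σ_n = 8/269
condition number: (58/5) ÷ (8/269) = 390.0500
perturbation bound = 390.0500·1/572 = 0.6819
solve Ax = b  →  x = [-0.2069 0.2759]
‖b‖₂ = 4.0000 and ‖x‖₂ = 0.3448
δb = ε·‖b‖·d = [0.0068 0.0015]; solving A·Δx = δb gives ‖Δx‖ = 0.2351
dividing the unrounded norms, ‖Δx‖/‖x‖ = 0.6819
so the bound is sharp here: realised error equals the bound


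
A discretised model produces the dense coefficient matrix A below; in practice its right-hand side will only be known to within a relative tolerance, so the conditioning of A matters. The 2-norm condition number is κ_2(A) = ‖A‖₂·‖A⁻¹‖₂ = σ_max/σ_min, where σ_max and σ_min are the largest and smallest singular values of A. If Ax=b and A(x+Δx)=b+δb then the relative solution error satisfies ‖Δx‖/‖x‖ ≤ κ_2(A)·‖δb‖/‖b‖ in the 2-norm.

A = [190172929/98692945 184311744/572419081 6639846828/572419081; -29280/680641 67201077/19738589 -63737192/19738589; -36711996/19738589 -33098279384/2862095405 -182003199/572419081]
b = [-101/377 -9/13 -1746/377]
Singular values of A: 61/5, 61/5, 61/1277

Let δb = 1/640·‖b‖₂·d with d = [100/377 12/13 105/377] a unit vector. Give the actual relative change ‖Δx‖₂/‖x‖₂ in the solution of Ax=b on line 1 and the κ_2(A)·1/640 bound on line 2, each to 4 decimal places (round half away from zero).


largest singular value 61/5, smallest 61/1277
κ = σ_max/σ_min = (61/5)/(61/1277) = 255.4000
κ_2(A)·‖δb‖/‖b‖ = 0.3991
solve Ax = b  →  x = [40.9016 -5.9949 -6.6512]
2-norm of b is 4.6904; of x, 41.8703
δb = ε·‖b‖·d = [0.0019 0.0068 0.0020]; solving A·Δx = δb gives ‖Δx‖ = 0.1534
dividing the unrounded norms, ‖Δx‖/‖x‖ = 0.0037
so the bound overstates the realised error by a factor of ≈ 108.9067 (computed from the unrounded values)

0.0037
0.3991


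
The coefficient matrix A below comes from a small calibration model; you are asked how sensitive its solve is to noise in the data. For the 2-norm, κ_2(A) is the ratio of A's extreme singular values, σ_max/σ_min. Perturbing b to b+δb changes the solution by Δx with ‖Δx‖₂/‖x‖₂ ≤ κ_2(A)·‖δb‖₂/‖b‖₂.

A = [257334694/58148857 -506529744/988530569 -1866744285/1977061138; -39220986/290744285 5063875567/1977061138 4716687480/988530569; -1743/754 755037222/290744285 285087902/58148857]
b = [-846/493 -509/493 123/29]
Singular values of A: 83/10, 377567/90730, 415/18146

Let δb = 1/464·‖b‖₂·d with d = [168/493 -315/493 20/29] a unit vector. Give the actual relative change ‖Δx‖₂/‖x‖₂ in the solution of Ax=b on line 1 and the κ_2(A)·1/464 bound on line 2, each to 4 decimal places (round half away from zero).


largest singular value 83/10, smallest 415/18146
κ_2(A) = (83/10) / (415/18146) = 362.9200
worst-case relative error ≤ 362.9200 × 1/464 = 0.7822
solve Ax = b  →  x = [-0.5827 -115.6734 61.8611]
2-norm of b is 4.6904; of x, 131.1773
with δb = [0.0034 -0.0065 0.0070], A·Δx = δb → ‖Δx‖ = 0.4420
dividing the unrounded norms, ‖Δx‖/‖x‖ = 0.0034
so the bound overstates the realised error by a factor of ≈ 232.1269 (computed from the unrounded values)

0.0034
0.7822


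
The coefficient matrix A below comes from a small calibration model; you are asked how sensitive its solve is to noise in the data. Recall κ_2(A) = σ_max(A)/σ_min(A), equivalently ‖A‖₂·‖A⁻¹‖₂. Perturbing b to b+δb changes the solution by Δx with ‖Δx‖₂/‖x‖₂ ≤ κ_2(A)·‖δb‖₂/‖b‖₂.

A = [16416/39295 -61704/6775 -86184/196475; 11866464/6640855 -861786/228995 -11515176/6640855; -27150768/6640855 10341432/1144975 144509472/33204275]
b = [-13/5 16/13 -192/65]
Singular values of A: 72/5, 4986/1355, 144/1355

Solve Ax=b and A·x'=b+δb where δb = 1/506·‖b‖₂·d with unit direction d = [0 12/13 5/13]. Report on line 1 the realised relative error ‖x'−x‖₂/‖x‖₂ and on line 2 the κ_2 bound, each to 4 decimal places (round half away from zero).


0.0704
0.2678

σ_max = 72/5, σ_min = 144/1355
condition number: (72/5) ÷ (144/1355) = 135.5000
bound on ‖Δx‖/‖x‖: κ·ε = 135.5000·1/506 = 0.2678
solve Ax = b  →  x = [0.7104 0.3540 -0.7460]
2-norm of b is 4.1231; of x, 1.0893
δb = ε·‖b‖·d = [0.0000 0.0075 0.0031]; solving A·Δx = δb gives ‖Δx‖ = 0.0767
relative error = 0.0704
realised/bound (from unrounded values) ≈ 0.2629


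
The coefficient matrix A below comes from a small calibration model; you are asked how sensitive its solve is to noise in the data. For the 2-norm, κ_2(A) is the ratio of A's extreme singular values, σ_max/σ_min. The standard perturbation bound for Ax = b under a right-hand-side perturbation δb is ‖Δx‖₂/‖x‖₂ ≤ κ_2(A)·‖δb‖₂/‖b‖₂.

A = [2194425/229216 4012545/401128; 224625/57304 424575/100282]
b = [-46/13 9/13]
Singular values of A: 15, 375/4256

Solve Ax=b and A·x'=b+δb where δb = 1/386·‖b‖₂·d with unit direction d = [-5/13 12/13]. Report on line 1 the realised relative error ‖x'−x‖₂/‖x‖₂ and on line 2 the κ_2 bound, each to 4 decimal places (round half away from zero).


σ_max = 15, σ_min = 375/4256
κ_2(A) = 15 / (375/4256) = 170.2400
perturbation bound = 170.2400·1/386 = 0.4410
solve Ax = b  →  x = [-16.5749 15.5094]
‖b‖₂ = 3.6056 and ‖x‖₂ = 22.6995
re-solving with b+δb shifts x by Δx of norm 0.1060
dividing the unrounded norms, ‖Δx‖/‖x‖ = 0.0047
so the bound overstates the realised error by a factor of ≈ 94.4358 (computed from the unrounded values)

0.0047
0.4410


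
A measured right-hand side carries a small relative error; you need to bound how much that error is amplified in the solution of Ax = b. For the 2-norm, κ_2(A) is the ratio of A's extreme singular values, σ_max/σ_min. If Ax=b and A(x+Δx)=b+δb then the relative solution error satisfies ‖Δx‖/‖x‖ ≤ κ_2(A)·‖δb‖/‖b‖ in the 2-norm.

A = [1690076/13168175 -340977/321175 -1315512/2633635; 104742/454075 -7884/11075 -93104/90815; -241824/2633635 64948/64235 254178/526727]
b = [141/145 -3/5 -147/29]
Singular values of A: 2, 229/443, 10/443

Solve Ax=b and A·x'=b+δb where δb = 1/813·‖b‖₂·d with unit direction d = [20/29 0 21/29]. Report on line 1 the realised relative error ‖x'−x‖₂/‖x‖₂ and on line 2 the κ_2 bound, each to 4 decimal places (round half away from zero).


0.0021
0.1090

largest singular value 2, smallest 10/443
κ = σ_max/σ_min = 2/(10/443) = 88.6000
bound on ‖Δx‖/‖x‖: κ·ε = 88.6000·1/813 = 0.1090
solve Ax = b  →  x = [-130.4801 -4.6821 -25.5217]
2-norm of b is 5.1962; of x, 133.0351
with δb = [0.0044 0.0000 0.0046], A·Δx = δb → ‖Δx‖ = 0.2831
dividing the unrounded norms, ‖Δx‖/‖x‖ = 0.0021
realised/bound (from unrounded values) ≈ 0.0195


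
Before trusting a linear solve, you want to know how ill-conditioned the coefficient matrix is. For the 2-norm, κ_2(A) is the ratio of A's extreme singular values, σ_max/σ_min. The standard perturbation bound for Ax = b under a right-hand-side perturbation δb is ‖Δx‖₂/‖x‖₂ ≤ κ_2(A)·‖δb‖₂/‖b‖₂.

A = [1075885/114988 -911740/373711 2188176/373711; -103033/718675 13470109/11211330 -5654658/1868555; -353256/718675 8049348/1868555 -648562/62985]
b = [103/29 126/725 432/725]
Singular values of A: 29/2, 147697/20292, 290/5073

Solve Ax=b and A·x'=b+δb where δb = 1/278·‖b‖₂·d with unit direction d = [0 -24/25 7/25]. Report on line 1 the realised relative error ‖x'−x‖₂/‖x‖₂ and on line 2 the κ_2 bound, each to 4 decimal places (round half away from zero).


0.5220
0.9124

largest singular value 29/2, smallest 290/5073
κ = σ_max/σ_min = (29/2)/(290/5073) = 253.6500
worst-case relative error ≤ 253.6500 × 1/278 = 0.9124
solve Ax = b  →  x = [0.4286 0.0278 -0.0667]
2-norm of b is 3.6056; of x, 0.4346
δb = ε·‖b‖·d = [0.0000 -0.0125 0.0036]; solving A·Δx = δb gives ‖Δx‖ = 0.2269
dividing the unrounded norms, ‖Δx‖/‖x‖ = 0.5220
tightness: 0.5220 against a bound of 0.9124 (unrounded ratio ≈ 0.5721)


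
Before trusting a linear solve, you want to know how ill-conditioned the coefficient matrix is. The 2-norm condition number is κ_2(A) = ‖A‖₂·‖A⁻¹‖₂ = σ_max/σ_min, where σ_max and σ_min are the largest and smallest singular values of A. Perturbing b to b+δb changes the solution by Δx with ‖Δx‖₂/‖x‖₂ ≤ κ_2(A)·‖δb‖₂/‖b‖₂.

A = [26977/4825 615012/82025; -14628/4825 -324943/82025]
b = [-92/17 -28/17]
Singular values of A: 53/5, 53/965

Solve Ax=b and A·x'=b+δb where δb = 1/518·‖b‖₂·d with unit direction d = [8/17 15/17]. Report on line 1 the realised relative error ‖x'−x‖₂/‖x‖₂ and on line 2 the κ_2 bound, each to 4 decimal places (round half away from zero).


0.0027
0.3726

σ_max = 53/5, σ_min = 53/965
κ_2(A) = (53/5) / (53/965) = 193.0000
perturbation bound = 193.0000·1/518 = 0.3726
solve Ax = b  →  x = [58.0377 -44.0000]
‖b‖₂ = 5.6569 and ‖x‖₂ = 72.8312
with δb = [0.0051 0.0096], A·Δx = δb → ‖Δx‖ = 0.1988
relative error = 0.0027
so the bound overstates the realised error by a factor of ≈ 136.4734 (computed from the unrounded values)


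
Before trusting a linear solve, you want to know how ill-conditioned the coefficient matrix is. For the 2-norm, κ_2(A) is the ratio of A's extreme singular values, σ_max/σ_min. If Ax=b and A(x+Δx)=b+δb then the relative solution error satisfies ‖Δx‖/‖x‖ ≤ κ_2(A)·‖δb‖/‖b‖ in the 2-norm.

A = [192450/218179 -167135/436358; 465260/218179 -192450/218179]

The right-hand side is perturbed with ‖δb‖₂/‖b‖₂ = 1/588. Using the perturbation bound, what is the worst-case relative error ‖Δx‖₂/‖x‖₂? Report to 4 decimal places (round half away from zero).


form AᵀA = [1500022900/281669089 -624981375/281669089; -624981375/281669089 1041906025/1126676356] with trace 41668625/6666724 and determinant 2500/1666681
λ_max, λ_min = (41668625/6666724 ± √1736007640430625/44445208892176)/2 = 25/4, 400/1666681
κ_2(A) = √(λ_max/λ_min) = √((25/4) / (400/1666681)) = 161.3750
κ_2(A)·‖δb‖/‖b‖ = 0.2744

0.2744


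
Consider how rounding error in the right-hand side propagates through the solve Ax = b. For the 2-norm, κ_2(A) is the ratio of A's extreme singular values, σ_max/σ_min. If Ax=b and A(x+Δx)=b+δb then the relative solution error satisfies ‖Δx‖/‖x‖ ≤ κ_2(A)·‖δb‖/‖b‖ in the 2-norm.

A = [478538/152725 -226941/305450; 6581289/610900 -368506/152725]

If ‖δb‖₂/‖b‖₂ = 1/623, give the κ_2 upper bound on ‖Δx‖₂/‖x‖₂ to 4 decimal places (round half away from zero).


form AᵀA = [75163748449/597118096 -2113955415/74639762; -2113955415/74639762 951502249/149279524] with trace 46977845/355216 and determinant 279841/1420864
solving λ² − 46977845/355216·λ + 279841/1420864 = 0 gives λ = 529/4, 529/355216
σ_max=√(529/4)=(23/2), σ_min=√(529/355216)=(23/596) → κ = 298.0000
perturbation bound = 298.0000·1/623 = 0.4783

0.4783


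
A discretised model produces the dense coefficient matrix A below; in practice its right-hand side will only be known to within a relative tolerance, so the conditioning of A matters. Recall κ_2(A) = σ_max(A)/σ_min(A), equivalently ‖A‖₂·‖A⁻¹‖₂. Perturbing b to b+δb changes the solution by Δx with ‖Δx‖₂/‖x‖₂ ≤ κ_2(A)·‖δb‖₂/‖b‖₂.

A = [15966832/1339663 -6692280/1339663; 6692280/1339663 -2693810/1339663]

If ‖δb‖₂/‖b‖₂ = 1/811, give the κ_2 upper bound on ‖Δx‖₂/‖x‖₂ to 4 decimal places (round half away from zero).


0.2444

AᵀA = [1773528613696/10619508601 -738948173040/10619508601; -738948173040/10619508601 307948070500/10619508601]; tr = 12316430084/62837329, det = 61465600/62837329
solving λ² − 12316430084/62837329·λ + 61465600/62837329 = 0 gives λ = 196, 313600/62837329
so κ_2 = √(196 / (313600/62837329)) = 198.1750
κ_2(A)·‖δb‖/‖b‖ = 0.2444


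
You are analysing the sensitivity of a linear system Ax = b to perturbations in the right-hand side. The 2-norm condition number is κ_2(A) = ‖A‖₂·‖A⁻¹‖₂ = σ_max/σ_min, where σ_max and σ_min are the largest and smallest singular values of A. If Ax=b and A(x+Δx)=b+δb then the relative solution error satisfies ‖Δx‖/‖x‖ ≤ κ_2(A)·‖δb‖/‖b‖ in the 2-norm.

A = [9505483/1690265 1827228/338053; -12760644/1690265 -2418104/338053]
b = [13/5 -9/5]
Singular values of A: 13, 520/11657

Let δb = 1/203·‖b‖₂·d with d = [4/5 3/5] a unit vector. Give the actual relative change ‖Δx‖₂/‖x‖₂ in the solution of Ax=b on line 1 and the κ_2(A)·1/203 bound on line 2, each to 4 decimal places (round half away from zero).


0.0156
1.4356

largest singular value 13, smallest 520/11657
κ_2(A) = 13 / (520/11657) = 291.4250
perturbation bound = 291.4250·1/203 = 1.4356
solve Ax = b  →  x = [-15.2931 16.3924]
2-norm of b is 3.1623; of x, 22.4185
re-solving with b+δb shifts x by Δx of norm 0.3492
relative error = 0.0156
tightness: 0.0156 against a bound of 1.4356 (unrounded ratio ≈ 0.0109)


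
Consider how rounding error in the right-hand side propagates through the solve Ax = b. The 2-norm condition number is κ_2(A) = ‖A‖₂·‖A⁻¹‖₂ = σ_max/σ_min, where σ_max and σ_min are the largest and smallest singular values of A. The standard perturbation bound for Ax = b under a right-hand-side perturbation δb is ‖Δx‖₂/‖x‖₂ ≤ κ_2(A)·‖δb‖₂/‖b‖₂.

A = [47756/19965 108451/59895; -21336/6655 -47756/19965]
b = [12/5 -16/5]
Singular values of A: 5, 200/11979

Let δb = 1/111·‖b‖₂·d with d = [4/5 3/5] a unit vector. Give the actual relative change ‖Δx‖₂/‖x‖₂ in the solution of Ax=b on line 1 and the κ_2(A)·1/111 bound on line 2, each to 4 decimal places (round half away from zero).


2.6980
2.6980

largest singular value 5, smallest 200/11979
κ = σ_max/σ_min = 5/(200/11979) = 299.4750
κ_2(A)·‖δb‖/‖b‖ = 2.6980
solve Ax = b  →  x = [0.6400 0.4800]
‖b‖ = 4.0000, ‖x‖ = 0.8000
Δx = A⁻¹·δb where δb = 1/111·4.0000·d; ‖Δx‖ = 2.1584
realised ‖Δx‖/‖x‖ = 2.6980
tightness: 2.6980 against a bound of 2.6980; the bound is attained (ratio 1)
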